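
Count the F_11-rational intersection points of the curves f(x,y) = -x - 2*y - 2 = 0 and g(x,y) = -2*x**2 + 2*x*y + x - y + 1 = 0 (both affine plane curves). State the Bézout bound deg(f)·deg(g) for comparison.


Common zeros: {(2, 9), (7, 1)}; count = 2; Bézout bound = 2.

deg(f) = 1, deg(g) = 2, so Bézout bound = 2.
Scan x ∈ F_11. For each x, list the y ∈ F_11 with f(x, y) ≡ 0 and those with g(x, y) ≡ 0 (mod 11); the common zeros in that column are the intersection.
  x = 0: f ≡ 0 at y ∈ {10}; g ≡ 0 at y ∈ {1}; common: ∅.
  x = 1: f ≡ 0 at y ∈ {4}; g ≡ 0 at y ∈ {0}; common: ∅.
  x = 2: f ≡ 0 at y ∈ {9}; g ≡ 0 at y ∈ {9}; common: {9}.
  x = 3: f ≡ 0 at y ∈ {3}; g ≡ 0 at y ∈ {5}; common: ∅.
  x = 4: f ≡ 0 at y ∈ {8}; g ≡ 0 at y ∈ {7}; common: ∅.
  x = 5: f ≡ 0 at y ∈ {2}; g ≡ 0 at y ∈ {0}; common: ∅.
  x = 6: f ≡ 0 at y ∈ {7}; g ≡ 0 at y ∈ ∅; common: ∅.
  x = 7: f ≡ 0 at y ∈ {1}; g ≡ 0 at y ∈ {1}; common: {1}.
  x = 8: f ≡ 0 at y ∈ {6}; g ≡ 0 at y ∈ {5}; common: ∅.
  x = 9: f ≡ 0 at y ∈ {0}; g ≡ 0 at y ∈ {7}; common: ∅.
  x = 10: f ≡ 0 at y ∈ {5}; g ≡ 0 at y ∈ {3}; common: ∅.
Collecting: common zeros = {(2, 9), (7, 1)}, so the count is 2.
Comparison with the Bézout bound: 2 ≤ 2 = deg(f)·deg(g), as expected for curves with no common component (the bound is attained).


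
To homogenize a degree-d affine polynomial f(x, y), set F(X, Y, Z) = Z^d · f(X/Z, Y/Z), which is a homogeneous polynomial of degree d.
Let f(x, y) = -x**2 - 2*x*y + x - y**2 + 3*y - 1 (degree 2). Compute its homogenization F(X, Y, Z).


F(X, Y, Z) = -X**2 - 2*X*Y + X*Z - Y**2 + 3*Y*Z - Z**2

deg(f) = 2.
Substitute x = X/Z, y = Y/Z into f, then multiply by Z^2.
  monomial -1·x^2·y^0 ↦ -1·X^2·Y^0·Z^0.
  monomial -2·x^1·y^1 ↦ -2·X^1·Y^1·Z^0.
  monomial 1·x^1·y^0 ↦ 1·X^1·Y^0·Z^1.
  monomial -1·x^0·y^2 ↦ -1·X^0·Y^2·Z^0.
  monomial 3·x^0·y^1 ↦ 3·X^0·Y^1·Z^1.
  monomial -1·x^0·y^0 ↦ -1·X^0·Y^0·Z^2.
Collecting: F(X, Y, Z) = -X**2 - 2*X*Y + X*Z - Y**2 + 3*Y*Z - Z**2.


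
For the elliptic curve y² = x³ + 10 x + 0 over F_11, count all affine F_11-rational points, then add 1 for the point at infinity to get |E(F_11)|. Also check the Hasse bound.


Affine points = {(0, 0), (1, 0), (4, 4), (4, 7), (6, 1), (6, 10), (8, 3), (8, 8), (9, 4), (9, 7), (10, 0)}; affine count = 11; |E(F_11)| = 12.

Discriminant check: Δ ∝ 4a³ + 27b² = 4·10³ + 27·0² = 4·1000 + 27·0 ≡ 7 (mod 11). Nonzero ⇒ E is nonsingular.
For each x ∈ F_11, compute rhs = x³ + 10·x + 0 mod 11, then count y ∈ F_11 with y² ≡ rhs.
  x = 0: rhs = 0, matching y values: 0 (1 points).
  x = 1: rhs = 0, matching y values: 0 (1 points).
  x = 2: rhs = 6, matching y values: none (0 points).
  x = 3: rhs = 2, matching y values: none (0 points).
  x = 4: rhs = 5, matching y values: 4, 7 (2 points).
  x = 5: rhs = 10, matching y values: none (0 points).
  x = 6: rhs = 1, matching y values: 1, 10 (2 points).
  x = 7: rhs = 6, matching y values: none (0 points).
  x = 8: rhs = 9, matching y values: 3, 8 (2 points).
  x = 9: rhs = 5, matching y values: 4, 7 (2 points).
  x = 10: rhs = 0, matching y values: 0 (1 points).
Total affine count: 11.
Full point count |E(F_11)| = 11 + 1 = 12.
Hasse bound: |12 − (11+1)| = |0| = 0 ≤ 2√11 ≈ 6.6332 ✓.


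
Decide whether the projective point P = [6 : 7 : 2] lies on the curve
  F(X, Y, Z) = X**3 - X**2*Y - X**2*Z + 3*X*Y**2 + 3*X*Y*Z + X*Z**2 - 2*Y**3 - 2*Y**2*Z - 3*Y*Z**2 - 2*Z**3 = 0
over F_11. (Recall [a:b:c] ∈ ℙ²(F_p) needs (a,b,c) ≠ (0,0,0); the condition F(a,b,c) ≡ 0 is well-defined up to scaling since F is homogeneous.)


F(6,7,2) ≡ 2 (mod 11); P is NOT on the curve.

Evaluate F(6, 7, 2) term-by-term (mod 11).
  X**3 ↦ 1·216·1·1 = 216
  -X**2*Y ↦ -1·36·7·1 = -252
  -X**2*Z ↦ -1·36·1·2 = -72
  3*X*Y**2 ↦ 3·6·49·1 = 882
  3*X*Y*Z ↦ 3·6·7·2 = 252
  X*Z**2 ↦ 1·6·1·4 = 24
  -2*Y**3 ↦ -2·1·343·1 = -686
  -2*Y**2*Z ↦ -2·1·49·2 = -196
  -3*Y*Z**2 ↦ -3·1·7·4 = -84
  -2*Z**3 ↦ -2·1·1·8 = -16
Sum: F(6, 7, 2) = (216) + (-252) + (-72) + (882) + (252) + (24) + (-686) + (-196) + (-84) + (-16) = 68.
Reducing mod 11: 68 ≡ 2 (mod 11).
Since F(a, b, c) ≡ 2 ≠ 0 (mod 11), P does NOT lie on the curve.


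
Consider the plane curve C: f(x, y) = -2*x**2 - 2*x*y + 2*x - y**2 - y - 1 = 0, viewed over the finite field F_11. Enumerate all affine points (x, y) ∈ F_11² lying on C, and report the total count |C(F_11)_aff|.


Affine F_11-points: {(1, 2), (1, 6), (2, 1), (2, 5), (4, 4), (4, 9), (5, 5), (5, 6), (9, 1), (9, 2), (10, 3), (10, 9)}; count = 12.

For each of the 121 pairs (x, y) ∈ F_11², evaluate f(x, y) mod 11. Record the zeros.
  x = 0: [0↦10, 1↦8, 2↦4, 3↦9, 4↦1, 5↦2, 6↦1, 7↦9, 8↦4, 9↦8, 10↦10]  zeros at y ∈ ∅
  x = 1: [0↦10, 1↦6, 2↦0, 3↦3, 4↦4, 5↦3, 6↦0, 7↦6, 8↦10, 9↦1, 10↦1]  zeros at y ∈ {2, 6}
  x = 2: [0↦6, 1↦0, 2↦3, 3↦4, 4↦3, 5↦0, 6↦6, 7↦10, 8↦1, 9↦1, 10↦10]  zeros at y ∈ {1, 5}
  x = 3: [0↦9, 1↦1, 2↦2, 3↦1, 4↦9, 5↦4, 6↦8, 7↦10, 8↦10, 9↦8, 10↦4]  zeros at y ∈ ∅
  x = 4: [0↦8, 1↦9, 2↦8, 3↦5, 4↦0, 5↦4, 6↦6, 7↦6, 8↦4, 9↦0, 10↦5]  zeros at y ∈ {4, 9}
  x = 5: [0↦3, 1↦2, 2↦10, 3↦5, 4↦9, 5↦0, 6↦0, 7↦9, 8↦5, 9↦10, 10↦2]  zeros at y ∈ {5, 6}
  x = 6: [0↦5, 1↦2, 2↦8, 3↦1, 4↦3, 5↦3, 6↦1, 7↦8, 8↦2, 9↦5, 10↦6]  zeros at y ∈ ∅
  x = 7: [0↦3, 1↦9, 2↦2, 3↦4, 4↦4, 5↦2, 6↦9, 7↦3, 8↦6, 9↦7, 10↦6]  zeros at y ∈ ∅
  x = 8: [0↦8, 1↦1, 2↦3, 3↦3, 4↦1, 5↦8, 6↦2, 7↦5, 8↦6, 9↦5, 10↦2]  zeros at y ∈ ∅
  x = 9: [0↦9, 1↦0, 2↦0, 3↦9, 4↦5, 5↦10, 6↦2, 7↦3, 8↦2, 9↦10, 10↦5]  zeros at y ∈ {1, 2}
  x = 10: [0↦6, 1↦6, 2↦4, 3↦0, 4↦5, 5↦8, 6↦9, 7↦8, 8↦5, 9↦0, 10↦4]  zeros at y ∈ {3, 9}
Collecting zeros: affine points = {(1, 2), (1, 6), (2, 1), (2, 5), (4, 4), (4, 9), (5, 5), (5, 6), (9, 1), (9, 2), (10, 3), (10, 9)}.
Total count |C(F_11)_aff| = 12.


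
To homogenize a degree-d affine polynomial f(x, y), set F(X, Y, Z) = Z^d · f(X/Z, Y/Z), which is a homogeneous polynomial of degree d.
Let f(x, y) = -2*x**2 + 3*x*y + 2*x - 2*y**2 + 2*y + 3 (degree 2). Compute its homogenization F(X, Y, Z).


F(X, Y, Z) = -2*X**2 + 3*X*Y + 2*X*Z - 2*Y**2 + 2*Y*Z + 3*Z**2

deg(f) = 2.
Substitute x = X/Z, y = Y/Z into f, then multiply by Z^2.
  monomial -2·x^2·y^0 ↦ -2·X^2·Y^0·Z^0.
  monomial 3·x^1·y^1 ↦ 3·X^1·Y^1·Z^0.
  monomial 2·x^1·y^0 ↦ 2·X^1·Y^0·Z^1.
  monomial -2·x^0·y^2 ↦ -2·X^0·Y^2·Z^0.
  monomial 2·x^0·y^1 ↦ 2·X^0·Y^1·Z^1.
  monomial 3·x^0·y^0 ↦ 3·X^0·Y^0·Z^2.
Collecting: F(X, Y, Z) = -2*X**2 + 3*X*Y + 2*X*Z - 2*Y**2 + 2*Y*Z + 3*Z**2.


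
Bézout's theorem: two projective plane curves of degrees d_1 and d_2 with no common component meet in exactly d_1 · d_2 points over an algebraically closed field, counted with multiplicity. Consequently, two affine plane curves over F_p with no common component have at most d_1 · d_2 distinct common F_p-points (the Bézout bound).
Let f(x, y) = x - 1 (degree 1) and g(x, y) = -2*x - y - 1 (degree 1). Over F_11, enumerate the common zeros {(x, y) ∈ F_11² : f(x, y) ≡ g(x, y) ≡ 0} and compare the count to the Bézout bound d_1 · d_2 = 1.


Common zeros: {(1, 8)}; count = 1; Bézout bound = 1.

deg(f) = 1, deg(g) = 1, so Bézout bound = 1.
Scan x ∈ F_11. For each x, list the y ∈ F_11 with f(x, y) ≡ 0 and those with g(x, y) ≡ 0 (mod 11); the common zeros in that column are the intersection.
  x = 0: f ≡ 0 at y ∈ ∅; g ≡ 0 at y ∈ {10}; common: ∅.
  x = 1: f ≡ 0 at y ∈ {0, 1, 2, 3, 4, 5, 6, 7, 8, 9, 10}; g ≡ 0 at y ∈ {8}; common: {8}.
  x = 2: f ≡ 0 at y ∈ ∅; g ≡ 0 at y ∈ {6}; common: ∅.
  x = 3: f ≡ 0 at y ∈ ∅; g ≡ 0 at y ∈ {4}; common: ∅.
  x = 4: f ≡ 0 at y ∈ ∅; g ≡ 0 at y ∈ {2}; common: ∅.
  x = 5: f ≡ 0 at y ∈ ∅; g ≡ 0 at y ∈ {0}; common: ∅.
  x = 6: f ≡ 0 at y ∈ ∅; g ≡ 0 at y ∈ {9}; common: ∅.
  x = 7: f ≡ 0 at y ∈ ∅; g ≡ 0 at y ∈ {7}; common: ∅.
  x = 8: f ≡ 0 at y ∈ ∅; g ≡ 0 at y ∈ {5}; common: ∅.
  x = 9: f ≡ 0 at y ∈ ∅; g ≡ 0 at y ∈ {3}; common: ∅.
  x = 10: f ≡ 0 at y ∈ ∅; g ≡ 0 at y ∈ {1}; common: ∅.
Collecting: common zeros = {(1, 8)}, so the count is 1.
Comparison with the Bézout bound: 1 ≤ 1 = deg(f)·deg(g), as expected for curves with no common component (the bound is attained).


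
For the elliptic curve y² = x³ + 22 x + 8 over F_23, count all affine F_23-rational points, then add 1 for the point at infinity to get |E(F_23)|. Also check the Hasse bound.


Affine points = {(0, 10), (0, 13), (1, 10), (1, 13), (3, 3), (3, 20), (5, 6), (5, 17), (8, 11), (8, 12), (10, 3), (10, 20), (14, 1), (14, 22), (18, 7), (18, 16), (21, 5), (21, 18), (22, 10), (22, 13)}; affine count = 20; |E(F_23)| = 21.

Discriminant check: Δ ∝ 4a³ + 27b² = 4·22³ + 27·8² = 4·10648 + 27·64 ≡ 22 (mod 23). Nonzero ⇒ E is nonsingular.
For each x ∈ F_23, compute rhs = x³ + 22·x + 8 mod 23, then count y ∈ F_23 with y² ≡ rhs.
  x = 0: rhs = 8, matching y values: 10, 13 (2 points).
  x = 1: rhs = 8, matching y values: 10, 13 (2 points).
  x = 2: rhs = 14, matching y values: none (0 points).
  x = 3: rhs = 9, matching y values: 3, 20 (2 points).
  x = 4: rhs = 22, matching y values: none (0 points).
  x = 5: rhs = 13, matching y values: 6, 17 (2 points).
  x = 6: rhs = 11, matching y values: none (0 points).
  x = 7: rhs = 22, matching y values: none (0 points).
  x = 8: rhs = 6, matching y values: 11, 12 (2 points).
  x = 9: rhs = 15, matching y values: none (0 points).
  x = 10: rhs = 9, matching y values: 3, 20 (2 points).
  x = 11: rhs = 17, matching y values: none (0 points).
  x = 12: rhs = 22, matching y values: none (0 points).
  x = 13: rhs = 7, matching y values: none (0 points).
  x = 14: rhs = 1, matching y values: 1, 22 (2 points).
  x = 15: rhs = 10, matching y values: none (0 points).
  x = 16: rhs = 17, matching y values: none (0 points).
  x = 17: rhs = 5, matching y values: none (0 points).
  x = 18: rhs = 3, matching y values: 7, 16 (2 points).
  x = 19: rhs = 17, matching y values: none (0 points).
  x = 20: rhs = 7, matching y values: none (0 points).
  x = 21: rhs = 2, matching y values: 5, 18 (2 points).
  x = 22: rhs = 8, matching y values: 10, 13 (2 points).
Total affine count: 20.
Full point count |E(F_23)| = 20 + 1 = 21.
Hasse bound: |21 − (23+1)| = |-3| = 3 ≤ 2√23 ≈ 9.5917 ✓.


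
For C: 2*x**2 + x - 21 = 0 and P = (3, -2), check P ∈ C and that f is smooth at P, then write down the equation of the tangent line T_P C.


Tangent line at P: 13*x - 39 = 0.

Step 1: f(3, -2) = 0, so P lies on C.
Step 2: partial derivatives
  f_x(x, y) = 4*x + 1, f_y(x, y) = 0.
  f_x(P) = 13, f_y(P) = 0 (gradient nonzero, so P is smooth).
Step 3: tangent line at P: 13·(x − 3) + 0·(y − -2) = 0.
Expanding: 13*x - 39 = 0.


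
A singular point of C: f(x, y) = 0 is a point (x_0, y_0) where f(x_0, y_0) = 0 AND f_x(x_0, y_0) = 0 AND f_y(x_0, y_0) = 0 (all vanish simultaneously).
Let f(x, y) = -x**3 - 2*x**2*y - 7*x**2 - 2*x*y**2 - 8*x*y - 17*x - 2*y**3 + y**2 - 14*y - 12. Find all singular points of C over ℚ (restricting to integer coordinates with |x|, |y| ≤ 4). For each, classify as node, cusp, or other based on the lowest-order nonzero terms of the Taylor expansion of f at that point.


Singular points: {(-3, 1)}; classification: cusp.

Compute partial derivatives:
  f_x = -3*x**2 - 4*x*y - 14*x - 2*y**2 - 8*y - 17.
  f_y = -2*x**2 - 4*x*y - 8*x - 6*y**2 + 2*y - 14.
Scan x_0 ∈ {−4, ..., 4}. For each x_0, f_y(x_0, y) is a polynomial in y; find its integer roots y ∈ {−4, ..., 4}, then test f_x and f at those candidates.
  x = -4: f_y(-4, y) = -6*y**2 + 18*y - 14; no integer root y with |y| ≤ 4.
  x = -3: f_y(-3, y) = -6*y**2 + 14*y - 8; vanishes at y ∈ {1}. (-3, 1): f_x = 0, f = 0 — SINGULAR.
  x = -2: f_y(-2, y) = -6*y**2 + 10*y - 6; no integer root y with |y| ≤ 4.
  x = -1: f_y(-1, y) = -6*y**2 + 6*y - 8; no integer root y with |y| ≤ 4.
  x = 0: f_y(0, y) = -6*y**2 + 2*y - 14; no integer root y with |y| ≤ 4.
  x = 1: f_y(1, y) = -6*y**2 - 2*y - 24; no integer root y with |y| ≤ 4.
  x = 2: f_y(2, y) = -6*y**2 - 6*y - 38; no integer root y with |y| ≤ 4.
  x = 3: f_y(3, y) = -6*y**2 - 10*y - 56; no integer root y with |y| ≤ 4.
  x = 4: f_y(4, y) = -6*y**2 - 14*y - 78; no integer root y with |y| ≤ 4.
Only singular point on the grid: (-3, 1).
Classify: substitute x = -3 + u, y = 1 + v and expand: f = -u**3 - 2*u**2*v - 2*u*v**2 - 2*v**3 + v**2.
No constant or linear terms (consistent with a singular point). Quadratic part: v**2. Cubic part: -u**3 - 2*u**2*v - 2*u*v**2 - 2*v**3.
The quadratic part v**2 is a perfect square, so there is a single (double) tangent line v = 0, i.e. y = 1. Restricting the cubic part to that line (v = 0) leaves -u**3 ≠ 0, so f is not divisible by v and the branch is v² ≈ u**3 to lowest order — this is a cusp.
Classification: cusp.


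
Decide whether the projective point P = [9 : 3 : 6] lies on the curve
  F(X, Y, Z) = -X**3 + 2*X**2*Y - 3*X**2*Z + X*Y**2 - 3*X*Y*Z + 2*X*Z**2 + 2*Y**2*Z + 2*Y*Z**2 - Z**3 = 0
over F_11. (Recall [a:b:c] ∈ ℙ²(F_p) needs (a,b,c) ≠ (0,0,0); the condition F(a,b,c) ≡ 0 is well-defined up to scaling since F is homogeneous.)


F(9,3,6) ≡ 3 (mod 11); P is NOT on the curve.

Evaluate F(9, 3, 6) term-by-term (mod 11).
  -X**3 ↦ -1·729·1·1 = -729
  2*X**2*Y ↦ 2·81·3·1 = 486
  -3*X**2*Z ↦ -3·81·1·6 = -1458
  X*Y**2 ↦ 1·9·9·1 = 81
  -3*X*Y*Z ↦ -3·9·3·6 = -486
  2*X*Z**2 ↦ 2·9·1·36 = 648
  2*Y**2*Z ↦ 2·1·9·6 = 108
  2*Y*Z**2 ↦ 2·1·3·36 = 216
  -Z**3 ↦ -1·1·1·216 = -216
Sum: F(9, 3, 6) = (-729) + (486) + (-1458) + (81) + (-486) + (648) + (108) + (216) + (-216) = -1350.
Reducing mod 11: -1350 ≡ 3 (mod 11).
Since F(a, b, c) ≡ 3 ≠ 0 (mod 11), P does NOT lie on the curve.


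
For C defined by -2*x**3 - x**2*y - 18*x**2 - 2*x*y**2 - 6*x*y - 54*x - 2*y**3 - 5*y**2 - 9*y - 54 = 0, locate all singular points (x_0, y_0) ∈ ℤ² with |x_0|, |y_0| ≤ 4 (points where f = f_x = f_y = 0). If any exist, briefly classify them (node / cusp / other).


Singular points: {(-3, 0)}; classification: cusp.

Compute partial derivatives:
  f_x = -6*x**2 - 2*x*y - 36*x - 2*y**2 - 6*y - 54.
  f_y = -x**2 - 4*x*y - 6*x - 6*y**2 - 10*y - 9.
Scan x_0 ∈ {−4, ..., 4}. For each x_0, f_y(x_0, y) is a polynomial in y; find its integer roots y ∈ {−4, ..., 4}, then test f_x and f at those candidates.
  x = -4: f_y(-4, y) = -6*y**2 + 6*y - 1; no integer root y with |y| ≤ 4.
  x = -3: f_y(-3, y) = -6*y**2 + 2*y; vanishes at y ∈ {0}. (-3, 0): f_x = 0, f = 0 — SINGULAR.
  x = -2: f_y(-2, y) = -6*y**2 - 2*y - 1; no integer root y with |y| ≤ 4.
  x = -1: f_y(-1, y) = -6*y**2 - 6*y - 4; no integer root y with |y| ≤ 4.
  x = 0: f_y(0, y) = -6*y**2 - 10*y - 9; no integer root y with |y| ≤ 4.
  x = 1: f_y(1, y) = -6*y**2 - 14*y - 16; no integer root y with |y| ≤ 4.
  x = 2: f_y(2, y) = -6*y**2 - 18*y - 25; no integer root y with |y| ≤ 4.
  x = 3: f_y(3, y) = -6*y**2 - 22*y - 36; no integer root y with |y| ≤ 4.
  x = 4: f_y(4, y) = -6*y**2 - 26*y - 49; no integer root y with |y| ≤ 4.
Only singular point on the grid: (-3, 0).
Classify: substitute x = -3 + u, y = 0 + v and expand: f = -2*u**3 - u**2*v - 2*u*v**2 - 2*v**3 + v**2.
No constant or linear terms (consistent with a singular point). Quadratic part: v**2. Cubic part: -2*u**3 - u**2*v - 2*u*v**2 - 2*v**3.
The quadratic part v**2 is a perfect square, so there is a single (double) tangent line v = 0, i.e. y = 0. Restricting the cubic part to that line (v = 0) leaves -2*u**3 ≠ 0, so f is not divisible by v and the branch is v² ≈ 2*u**3 to lowest order — this is a cusp.
Classification: cusp.


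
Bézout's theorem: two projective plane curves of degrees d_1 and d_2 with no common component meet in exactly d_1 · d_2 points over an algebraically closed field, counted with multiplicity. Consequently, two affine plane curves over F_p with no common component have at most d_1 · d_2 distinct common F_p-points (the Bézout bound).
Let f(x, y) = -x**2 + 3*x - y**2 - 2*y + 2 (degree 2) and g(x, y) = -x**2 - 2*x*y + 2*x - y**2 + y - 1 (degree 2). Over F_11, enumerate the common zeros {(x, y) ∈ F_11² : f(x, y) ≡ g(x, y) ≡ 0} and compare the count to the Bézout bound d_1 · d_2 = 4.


Common zeros: {(2, 6), (9, 8)}; count = 2; Bézout bound = 4.

deg(f) = 2, deg(g) = 2, so Bézout bound = 4.
Scan x ∈ F_11. For each x, list the y ∈ F_11 with f(x, y) ≡ 0 and those with g(x, y) ≡ 0 (mod 11); the common zeros in that column are the intersection.
  x = 0: f ≡ 0 at y ∈ {4, 5}; g ≡ 0 at y ∈ ∅; common: ∅.
  x = 1: f ≡ 0 at y ∈ {3, 6}; g ≡ 0 at y ∈ {0, 10}; common: ∅.
  x = 2: f ≡ 0 at y ∈ {3, 6}; g ≡ 0 at y ∈ {2, 6}; common: {6}.
  x = 3: f ≡ 0 at y ∈ {4, 5}; g ≡ 0 at y ∈ {7, 10}; common: ∅.
  x = 4: f ≡ 0 at y ∈ ∅; g ≡ 0 at y ∈ ∅; common: ∅.
  x = 5: f ≡ 0 at y ∈ {1, 8}; g ≡ 0 at y ∈ ∅; common: ∅.
  x = 6: f ≡ 0 at y ∈ ∅; g ≡ 0 at y ∈ ∅; common: ∅.
  x = 7: f ≡ 0 at y ∈ ∅; g ≡ 0 at y ∈ {2, 7}; common: ∅.
  x = 8: f ≡ 0 at y ∈ ∅; g ≡ 0 at y ∈ ∅; common: ∅.
  x = 9: f ≡ 0 at y ∈ {1, 8}; g ≡ 0 at y ∈ {8}; common: {8}.
  x = 10: f ≡ 0 at y ∈ ∅; g ≡ 0 at y ∈ {6, 8}; common: ∅.
Collecting: common zeros = {(2, 6), (9, 8)}, so the count is 2.
Comparison with the Bézout bound: 2 ≤ 4 = deg(f)·deg(g), as expected for curves with no common component (the affine F_11-count falls short of the bound because intersections may lie at infinity, over extension fields, or carry multiplicity).


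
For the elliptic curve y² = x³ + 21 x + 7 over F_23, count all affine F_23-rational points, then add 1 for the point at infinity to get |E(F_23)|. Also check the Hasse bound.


Affine points = {(1, 11), (1, 12), (6, 2), (6, 21), (12, 3), (12, 20), (13, 4), (13, 19), (14, 3), (14, 20), (16, 0), (20, 3), (20, 20), (21, 7), (21, 16), (22, 10), (22, 13)}; affine count = 17; |E(F_23)| = 18.

Discriminant check: Δ ∝ 4a³ + 27b² = 4·21³ + 27·7² = 4·9261 + 27·49 ≡ 3 (mod 23). Nonzero ⇒ E is nonsingular.
For each x ∈ F_23, compute rhs = x³ + 21·x + 7 mod 23, then count y ∈ F_23 with y² ≡ rhs.
  x = 0: rhs = 7, matching y values: none (0 points).
  x = 1: rhs = 6, matching y values: 11, 12 (2 points).
  x = 2: rhs = 11, matching y values: none (0 points).
  x = 3: rhs = 5, matching y values: none (0 points).
  x = 4: rhs = 17, matching y values: none (0 points).
  x = 5: rhs = 7, matching y values: none (0 points).
  x = 6: rhs = 4, matching y values: 2, 21 (2 points).
  x = 7: rhs = 14, matching y values: none (0 points).
  x = 8: rhs = 20, matching y values: none (0 points).
  x = 9: rhs = 5, matching y values: none (0 points).
  x = 10: rhs = 21, matching y values: none (0 points).
  x = 11: rhs = 5, matching y values: none (0 points).
  x = 12: rhs = 9, matching y values: 3, 20 (2 points).
  x = 13: rhs = 16, matching y values: 4, 19 (2 points).
  x = 14: rhs = 9, matching y values: 3, 20 (2 points).
  x = 15: rhs = 17, matching y values: none (0 points).
  x = 16: rhs = 0, matching y values: 0 (1 points).
  x = 17: rhs = 10, matching y values: none (0 points).
  x = 18: rhs = 7, matching y values: none (0 points).
  x = 19: rhs = 20, matching y values: none (0 points).
  x = 20: rhs = 9, matching y values: 3, 20 (2 points).
  x = 21: rhs = 3, matching y values: 7, 16 (2 points).
  x = 22: rhs = 8, matching y values: 10, 13 (2 points).
Total affine count: 17.
Full point count |E(F_23)| = 17 + 1 = 18.
Hasse bound: |18 − (23+1)| = |-6| = 6 ≤ 2√23 ≈ 9.5917 ✓.


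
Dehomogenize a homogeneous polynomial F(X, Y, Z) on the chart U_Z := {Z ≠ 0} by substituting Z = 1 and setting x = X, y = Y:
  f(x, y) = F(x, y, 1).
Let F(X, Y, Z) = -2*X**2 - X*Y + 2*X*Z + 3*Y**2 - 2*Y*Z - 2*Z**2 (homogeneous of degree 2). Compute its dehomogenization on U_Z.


f(x, y) = -2*x**2 - x*y + 2*x + 3*y**2 - 2*y - 2

On U_Z we set Z = 1. Each monomial c·X^i·Y^j·Z^k in F becomes c·x^i·y^j·1^k = c·x^i·y^j.
Substituting Z = 1: F(X, Y, 1) = -2*x**2 - x*y + 2*x + 3*y**2 - 2*y - 2.
Note: deg(f) ≤ deg(F) = 2; strict inequality happens when F is divisible by Z (lost terms).


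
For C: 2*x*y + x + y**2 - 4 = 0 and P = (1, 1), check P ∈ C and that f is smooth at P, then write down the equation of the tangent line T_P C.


Tangent line at P: 3*x + 4*y - 7 = 0.

Step 1: f(1, 1) = 0, so P lies on C.
Step 2: partial derivatives
  f_x(x, y) = 2*y + 1, f_y(x, y) = 2*x + 2*y.
  f_x(P) = 3, f_y(P) = 4 (gradient nonzero, so P is smooth).
Step 3: tangent line at P: 3·(x − 1) + 4·(y − 1) = 0.
Expanding: 3*x + 4*y - 7 = 0.


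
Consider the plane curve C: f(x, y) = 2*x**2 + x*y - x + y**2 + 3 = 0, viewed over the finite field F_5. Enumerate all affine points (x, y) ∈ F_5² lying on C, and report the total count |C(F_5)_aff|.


Affine F_5-points: {(1, 2)}; count = 1.

For each of the 25 pairs (x, y) ∈ F_5², evaluate f(x, y) mod 5. Record the zeros.
  x = 0: [0↦3, 1↦4, 2↦2, 3↦2, 4↦4]  zeros at y ∈ ∅
  x = 1: [0↦4, 1↦1, 2↦0, 3↦1, 4↦4]  zeros at y ∈ {2}
  x = 2: [0↦4, 1↦2, 2↦2, 3↦4, 4↦3]  zeros at y ∈ ∅
  x = 3: [0↦3, 1↦2, 2↦3, 3↦1, 4↦1]  zeros at y ∈ ∅
  x = 4: [0↦1, 1↦1, 2↦3, 3↦2, 4↦3]  zeros at y ∈ ∅
Collecting zeros: affine points = {(1, 2)}.
Total count |C(F_5)_aff| = 1.


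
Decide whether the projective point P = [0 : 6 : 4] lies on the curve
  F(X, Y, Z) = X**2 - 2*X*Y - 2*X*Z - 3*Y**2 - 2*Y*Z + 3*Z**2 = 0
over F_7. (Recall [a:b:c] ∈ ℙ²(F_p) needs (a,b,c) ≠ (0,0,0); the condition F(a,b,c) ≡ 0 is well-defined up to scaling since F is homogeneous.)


F(0,6,4) ≡ 4 (mod 7); P is NOT on the curve.

Evaluate F(0, 6, 4) term-by-term (mod 7).
  X**2 ↦ 1·0·1·1 = 0
  -2*X*Y ↦ -2·0·6·1 = 0
  -2*X*Z ↦ -2·0·1·4 = 0
  -3*Y**2 ↦ -3·1·36·1 = -108
  -2*Y*Z ↦ -2·1·6·4 = -48
  3*Z**2 ↦ 3·1·1·16 = 48
Sum: F(0, 6, 4) = (0) + (0) + (0) + (-108) + (-48) + (48) = -108.
Reducing mod 7: -108 ≡ 4 (mod 7).
Since F(a, b, c) ≡ 4 ≠ 0 (mod 7), P does NOT lie on the curve.


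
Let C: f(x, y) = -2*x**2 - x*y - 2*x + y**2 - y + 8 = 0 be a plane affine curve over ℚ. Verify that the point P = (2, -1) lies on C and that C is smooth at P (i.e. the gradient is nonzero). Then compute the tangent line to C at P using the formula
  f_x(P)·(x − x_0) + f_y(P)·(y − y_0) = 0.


Tangent line at P: -9*x - 5*y + 13 = 0.

Step 1: f(2, -1) = 0, so P lies on C.
Step 2: partial derivatives
  f_x(x, y) = -4*x - y - 2, f_y(x, y) = -x + 2*y - 1.
  f_x(P) = -9, f_y(P) = -5 (gradient nonzero, so P is smooth).
Step 3: tangent line at P: -9·(x − 2) + -5·(y − -1) = 0.
Expanding: -9*x - 5*y + 13 = 0.


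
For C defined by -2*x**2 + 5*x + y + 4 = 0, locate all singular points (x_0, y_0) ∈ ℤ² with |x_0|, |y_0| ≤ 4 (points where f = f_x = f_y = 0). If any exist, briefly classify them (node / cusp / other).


No singular points in the scanned grid; C is smooth there.

Compute partial derivatives:
  f_x = 5 - 4*x.
  f_y = 1.
f_y = 1 is a nonzero constant, so f_y never vanishes: no point (x, y) can satisfy f = f_x = f_y = 0. In particular no (x, y) ∈ {−4, ..., 4}² is singular; the curve is smooth.


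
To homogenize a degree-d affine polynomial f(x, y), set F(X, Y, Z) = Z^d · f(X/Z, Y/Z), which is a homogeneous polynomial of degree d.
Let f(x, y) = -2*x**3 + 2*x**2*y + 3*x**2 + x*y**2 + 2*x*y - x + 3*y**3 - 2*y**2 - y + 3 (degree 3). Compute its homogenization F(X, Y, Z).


F(X, Y, Z) = -2*X**3 + 2*X**2*Y + 3*X**2*Z + X*Y**2 + 2*X*Y*Z - X*Z**2 + 3*Y**3 - 2*Y**2*Z - Y*Z**2 + 3*Z**3

deg(f) = 3.
Substitute x = X/Z, y = Y/Z into f, then multiply by Z^3.
  monomial -2·x^3·y^0 ↦ -2·X^3·Y^0·Z^0.
  monomial 2·x^2·y^1 ↦ 2·X^2·Y^1·Z^0.
  monomial 3·x^2·y^0 ↦ 3·X^2·Y^0·Z^1.
  monomial 1·x^1·y^2 ↦ 1·X^1·Y^2·Z^0.
  monomial 2·x^1·y^1 ↦ 2·X^1·Y^1·Z^1.
  monomial -1·x^1·y^0 ↦ -1·X^1·Y^0·Z^2.
  monomial 3·x^0·y^3 ↦ 3·X^0·Y^3·Z^0.
  monomial -2·x^0·y^2 ↦ -2·X^0·Y^2·Z^1.
  monomial -1·x^0·y^1 ↦ -1·X^0·Y^1·Z^2.
  monomial 3·x^0·y^0 ↦ 3·X^0·Y^0·Z^3.
Collecting: F(X, Y, Z) = -2*X**3 + 2*X**2*Y + 3*X**2*Z + X*Y**2 + 2*X*Y*Z - X*Z**2 + 3*Y**3 - 2*Y**2*Z - Y*Z**2 + 3*Z**3.


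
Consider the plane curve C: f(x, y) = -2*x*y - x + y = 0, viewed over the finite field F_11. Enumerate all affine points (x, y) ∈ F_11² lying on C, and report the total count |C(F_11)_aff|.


Affine F_11-points: {(0, 0), (1, 10), (2, 3), (3, 6), (4, 1), (5, 8), (7, 2), (8, 9), (9, 4), (10, 7)}; count = 10.

For each of the 121 pairs (x, y) ∈ F_11², evaluate f(x, y) mod 11. Record the zeros.
  x = 0: [0↦0, 1↦1, 2↦2, 3↦3, 4↦4, 5↦5, 6↦6, 7↦7, 8↦8, 9↦9, 10↦10]  zeros at y ∈ {0}
  x = 1: [0↦10, 1↦9, 2↦8, 3↦7, 4↦6, 5↦5, 6↦4, 7↦3, 8↦2, 9↦1, 10↦0]  zeros at y ∈ {10}
  x = 2: [0↦9, 1↦6, 2↦3, 3↦0, 4↦8, 5↦5, 6↦2, 7↦10, 8↦7, 9↦4, 10↦1]  zeros at y ∈ {3}
  x = 3: [0↦8, 1↦3, 2↦9, 3↦4, 4↦10, 5↦5, 6↦0, 7↦6, 8↦1, 9↦7, 10↦2]  zeros at y ∈ {6}
  x = 4: [0↦7, 1↦0, 2↦4, 3↦8, 4↦1, 5↦5, 6↦9, 7↦2, 8↦6, 9↦10, 10↦3]  zeros at y ∈ {1}
  x = 5: [0↦6, 1↦8, 2↦10, 3↦1, 4↦3, 5↦5, 6↦7, 7↦9, 8↦0, 9↦2, 10↦4]  zeros at y ∈ {8}
  x = 6: [0↦5, 1↦5, 2↦5, 3↦5, 4↦5, 5↦5, 6↦5, 7↦5, 8↦5, 9↦5, 10↦5]  zeros at y ∈ ∅
  x = 7: [0↦4, 1↦2, 2↦0, 3↦9, 4↦7, 5↦5, 6↦3, 7↦1, 8↦10, 9↦8, 10↦6]  zeros at y ∈ {2}
  x = 8: [0↦3, 1↦10, 2↦6, 3↦2, 4↦9, 5↦5, 6↦1, 7↦8, 8↦4, 9↦0, 10↦7]  zeros at y ∈ {9}
  x = 9: [0↦2, 1↦7, 2↦1, 3↦6, 4↦0, 5↦5, 6↦10, 7↦4, 8↦9, 9↦3, 10↦8]  zeros at y ∈ {4}
  x = 10: [0↦1, 1↦4, 2↦7, 3↦10, 4↦2, 5↦5, 6↦8, 7↦0, 8↦3, 9↦6, 10↦9]  zeros at y ∈ {7}
Collecting zeros: affine points = {(0, 0), (1, 10), (2, 3), (3, 6), (4, 1), (5, 8), (7, 2), (8, 9), (9, 4), (10, 7)}.
Total count |C(F_11)_aff| = 10.


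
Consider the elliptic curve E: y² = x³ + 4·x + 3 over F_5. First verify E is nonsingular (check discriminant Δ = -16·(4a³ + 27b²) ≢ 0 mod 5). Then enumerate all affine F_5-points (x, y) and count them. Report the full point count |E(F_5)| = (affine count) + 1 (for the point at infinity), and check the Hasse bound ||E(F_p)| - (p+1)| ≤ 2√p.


Affine points = {(2, 2), (2, 3)}; affine count = 2; |E(F_5)| = 3.

Discriminant check: Δ ∝ 4a³ + 27b² = 4·4³ + 27·3² = 4·64 + 27·9 ≡ 4 (mod 5). Nonzero ⇒ E is nonsingular.
For each x ∈ F_5, compute rhs = x³ + 4·x + 3 mod 5, then count y ∈ F_5 with y² ≡ rhs.
  x = 0: rhs = 3, matching y values: none (0 points).
  x = 1: rhs = 3, matching y values: none (0 points).
  x = 2: rhs = 4, matching y values: 2, 3 (2 points).
  x = 3: rhs = 2, matching y values: none (0 points).
  x = 4: rhs = 3, matching y values: none (0 points).
Total affine count: 2.
Full point count |E(F_5)| = 2 + 1 = 3.
Hasse bound: |3 − (5+1)| = |-3| = 3 ≤ 2√5 ≈ 4.4721 ✓.


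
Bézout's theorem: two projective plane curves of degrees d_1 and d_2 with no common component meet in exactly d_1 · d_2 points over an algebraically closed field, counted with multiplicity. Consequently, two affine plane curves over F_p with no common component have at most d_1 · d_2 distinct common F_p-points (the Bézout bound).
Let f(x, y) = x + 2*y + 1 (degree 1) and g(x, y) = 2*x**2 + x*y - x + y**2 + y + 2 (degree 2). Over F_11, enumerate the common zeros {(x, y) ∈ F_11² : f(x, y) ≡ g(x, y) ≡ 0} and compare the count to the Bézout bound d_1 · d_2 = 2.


Common zeros: {(7, 7), (8, 1)}; count = 2; Bézout bound = 2.

deg(f) = 1, deg(g) = 2, so Bézout bound = 2.
Scan x ∈ F_11. For each x, list the y ∈ F_11 with f(x, y) ≡ 0 and those with g(x, y) ≡ 0 (mod 11); the common zeros in that column are the intersection.
  x = 0: f ≡ 0 at y ∈ {5}; g ≡ 0 at y ∈ {4, 6}; common: ∅.
  x = 1: f ≡ 0 at y ∈ {10}; g ≡ 0 at y ∈ {2, 7}; common: ∅.
  x = 2: f ≡ 0 at y ∈ {4}; g ≡ 0 at y ∈ ∅; common: ∅.
  x = 3: f ≡ 0 at y ∈ {9}; g ≡ 0 at y ∈ {1, 6}; common: ∅.
  x = 4: f ≡ 0 at y ∈ {3}; g ≡ 0 at y ∈ {2, 4}; common: ∅.
  x = 5: f ≡ 0 at y ∈ {8}; g ≡ 0 at y ∈ ∅; common: ∅.
  x = 6: f ≡ 0 at y ∈ {2}; g ≡ 0 at y ∈ ∅; common: ∅.
  x = 7: f ≡ 0 at y ∈ {7}; g ≡ 0 at y ∈ {7}; common: {7}.
  x = 8: f ≡ 0 at y ∈ {1}; g ≡ 0 at y ∈ {1}; common: {1}.
  x = 9: f ≡ 0 at y ∈ {6}; g ≡ 0 at y ∈ ∅; common: ∅.
  x = 10: f ≡ 0 at y ∈ {0}; g ≡ 0 at y ∈ ∅; common: ∅.
Collecting: common zeros = {(7, 7), (8, 1)}, so the count is 2.
Comparison with the Bézout bound: 2 ≤ 2 = deg(f)·deg(g), as expected for curves with no common component (the bound is attained).


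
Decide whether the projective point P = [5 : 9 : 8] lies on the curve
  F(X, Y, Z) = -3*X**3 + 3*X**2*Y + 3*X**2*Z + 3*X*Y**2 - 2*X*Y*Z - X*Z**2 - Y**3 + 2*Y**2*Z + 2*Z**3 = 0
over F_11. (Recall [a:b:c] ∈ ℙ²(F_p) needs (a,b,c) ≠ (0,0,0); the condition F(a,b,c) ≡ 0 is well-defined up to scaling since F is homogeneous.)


F(5,9,8) ≡ 4 (mod 11); P is NOT on the curve.

Evaluate F(5, 9, 8) term-by-term (mod 11).
  -3*X**3 ↦ -3·125·1·1 = -375
  3*X**2*Y ↦ 3·25·9·1 = 675
  3*X**2*Z ↦ 3·25·1·8 = 600
  3*X*Y**2 ↦ 3·5·81·1 = 1215
  -2*X*Y*Z ↦ -2·5·9·8 = -720
  -X*Z**2 ↦ -1·5·1·64 = -320
  -Y**3 ↦ -1·1·729·1 = -729
  2*Y**2*Z ↦ 2·1·81·8 = 1296
  2*Z**3 ↦ 2·1·1·512 = 1024
Sum: F(5, 9, 8) = (-375) + (675) + (600) + (1215) + (-720) + (-320) + (-729) + (1296) + (1024) = 2666.
Reducing mod 11: 2666 ≡ 4 (mod 11).
Since F(a, b, c) ≡ 4 ≠ 0 (mod 11), P does NOT lie on the curve.


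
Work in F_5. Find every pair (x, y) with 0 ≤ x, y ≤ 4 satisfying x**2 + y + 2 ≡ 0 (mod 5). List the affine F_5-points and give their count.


Affine F_5-points: {(0, 3), (1, 2), (2, 4), (3, 4), (4, 2)}; count = 5.

For each of the 25 pairs (x, y) ∈ F_5², evaluate f(x, y) mod 5. Record the zeros.
  x = 0: [0↦2, 1↦3, 2↦4, 3↦0, 4↦1]  zeros at y ∈ {3}
  x = 1: [0↦3, 1↦4, 2↦0, 3↦1, 4↦2]  zeros at y ∈ {2}
  x = 2: [0↦1, 1↦2, 2↦3, 3↦4, 4↦0]  zeros at y ∈ {4}
  x = 3: [0↦1, 1↦2, 2↦3, 3↦4, 4↦0]  zeros at y ∈ {4}
  x = 4: [0↦3, 1↦4, 2↦0, 3↦1, 4↦2]  zeros at y ∈ {2}
Collecting zeros: affine points = {(0, 3), (1, 2), (2, 4), (3, 4), (4, 2)}.
Total count |C(F_5)_aff| = 5.


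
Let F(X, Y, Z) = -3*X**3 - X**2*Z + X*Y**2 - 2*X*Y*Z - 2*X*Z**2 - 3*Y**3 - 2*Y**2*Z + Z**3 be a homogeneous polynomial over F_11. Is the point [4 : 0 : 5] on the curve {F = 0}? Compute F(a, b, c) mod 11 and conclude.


F(4,0,5) ≡ 5 (mod 11); P is NOT on the curve.

Evaluate F(4, 0, 5) term-by-term (mod 11).
  -3*X**3 ↦ -3·64·1·1 = -192
  -X**2*Z ↦ -1·16·1·5 = -80
  X*Y**2 ↦ 1·4·0·1 = 0
  -2*X*Y*Z ↦ -2·4·0·5 = 0
  -2*X*Z**2 ↦ -2·4·1·25 = -200
  -3*Y**3 ↦ -3·1·0·1 = 0
  -2*Y**2*Z ↦ -2·1·0·5 = 0
  Z**3 ↦ 1·1·1·125 = 125
Sum: F(4, 0, 5) = (-192) + (-80) + (0) + (0) + (-200) + (0) + (0) + (125) = -347.
Reducing mod 11: -347 ≡ 5 (mod 11).
Since F(a, b, c) ≡ 5 ≠ 0 (mod 11), P does NOT lie on the curve.


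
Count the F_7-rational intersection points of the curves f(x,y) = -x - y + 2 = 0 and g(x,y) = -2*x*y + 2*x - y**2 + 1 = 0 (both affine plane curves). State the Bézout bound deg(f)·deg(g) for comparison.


Common zeros: {(1, 1), (4, 5)}; count = 2; Bézout bound = 2.

deg(f) = 1, deg(g) = 2, so Bézout bound = 2.
Scan x ∈ F_7. For each x, list the y ∈ F_7 with f(x, y) ≡ 0 and those with g(x, y) ≡ 0 (mod 7); the common zeros in that column are the intersection.
  x = 0: f ≡ 0 at y ∈ {2}; g ≡ 0 at y ∈ {1, 6}; common: ∅.
  x = 1: f ≡ 0 at y ∈ {1}; g ≡ 0 at y ∈ {1, 4}; common: {1}.
  x = 2: f ≡ 0 at y ∈ {0}; g ≡ 0 at y ∈ {1, 2}; common: ∅.
  x = 3: f ≡ 0 at y ∈ {6}; g ≡ 0 at y ∈ {0, 1}; common: ∅.
  x = 4: f ≡ 0 at y ∈ {5}; g ≡ 0 at y ∈ {1, 5}; common: {5}.
  x = 5: f ≡ 0 at y ∈ {4}; g ≡ 0 at y ∈ {1, 3}; common: ∅.
  x = 6: f ≡ 0 at y ∈ {3}; g ≡ 0 at y ∈ {1}; common: ∅.
Collecting: common zeros = {(1, 1), (4, 5)}, so the count is 2.
Comparison with the Bézout bound: 2 ≤ 2 = deg(f)·deg(g), as expected for curves with no common component (the bound is attained).


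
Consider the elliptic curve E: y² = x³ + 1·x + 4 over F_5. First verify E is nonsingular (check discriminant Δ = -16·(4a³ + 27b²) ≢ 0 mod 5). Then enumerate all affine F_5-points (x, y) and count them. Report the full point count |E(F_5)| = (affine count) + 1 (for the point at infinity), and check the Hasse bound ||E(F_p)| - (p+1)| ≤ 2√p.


Affine points = {(0, 2), (0, 3), (1, 1), (1, 4), (2, 2), (2, 3), (3, 2), (3, 3)}; affine count = 8; |E(F_5)| = 9.

Discriminant check: Δ ∝ 4a³ + 27b² = 4·1³ + 27·4² = 4·1 + 27·16 ≡ 1 (mod 5). Nonzero ⇒ E is nonsingular.
For each x ∈ F_5, compute rhs = x³ + 1·x + 4 mod 5, then count y ∈ F_5 with y² ≡ rhs.
  x = 0: rhs = 4, matching y values: 2, 3 (2 points).
  x = 1: rhs = 1, matching y values: 1, 4 (2 points).
  x = 2: rhs = 4, matching y values: 2, 3 (2 points).
  x = 3: rhs = 4, matching y values: 2, 3 (2 points).
  x = 4: rhs = 2, matching y values: none (0 points).
Total affine count: 8.
Full point count |E(F_5)| = 8 + 1 = 9.
Hasse bound: |9 − (5+1)| = |3| = 3 ≤ 2√5 ≈ 4.4721 ✓.


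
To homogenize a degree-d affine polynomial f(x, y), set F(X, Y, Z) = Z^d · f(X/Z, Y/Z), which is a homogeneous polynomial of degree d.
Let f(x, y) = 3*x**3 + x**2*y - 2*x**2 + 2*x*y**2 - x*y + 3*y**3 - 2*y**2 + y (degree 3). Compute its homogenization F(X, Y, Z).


F(X, Y, Z) = 3*X**3 + X**2*Y - 2*X**2*Z + 2*X*Y**2 - X*Y*Z + 3*Y**3 - 2*Y**2*Z + Y*Z**2

deg(f) = 3.
Substitute x = X/Z, y = Y/Z into f, then multiply by Z^3.
  monomial 3·x^3·y^0 ↦ 3·X^3·Y^0·Z^0.
  monomial 1·x^2·y^1 ↦ 1·X^2·Y^1·Z^0.
  monomial -2·x^2·y^0 ↦ -2·X^2·Y^0·Z^1.
  monomial 2·x^1·y^2 ↦ 2·X^1·Y^2·Z^0.
  monomial -1·x^1·y^1 ↦ -1·X^1·Y^1·Z^1.
  monomial 3·x^0·y^3 ↦ 3·X^0·Y^3·Z^0.
  monomial -2·x^0·y^2 ↦ -2·X^0·Y^2·Z^1.
  monomial 1·x^0·y^1 ↦ 1·X^0·Y^1·Z^2.
Collecting: F(X, Y, Z) = 3*X**3 + X**2*Y - 2*X**2*Z + 2*X*Y**2 - X*Y*Z + 3*Y**3 - 2*Y**2*Z + Y*Z**2.


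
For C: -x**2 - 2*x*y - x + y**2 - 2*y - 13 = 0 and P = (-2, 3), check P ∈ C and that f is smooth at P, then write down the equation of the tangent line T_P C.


Tangent line at P: -3*x + 8*y - 30 = 0.

Step 1: f(-2, 3) = 0, so P lies on C.
Step 2: partial derivatives
  f_x(x, y) = -2*x - 2*y - 1, f_y(x, y) = -2*x + 2*y - 2.
  f_x(P) = -3, f_y(P) = 8 (gradient nonzero, so P is smooth).
Step 3: tangent line at P: -3·(x − -2) + 8·(y − 3) = 0.
Expanding: -3*x + 8*y - 30 = 0.


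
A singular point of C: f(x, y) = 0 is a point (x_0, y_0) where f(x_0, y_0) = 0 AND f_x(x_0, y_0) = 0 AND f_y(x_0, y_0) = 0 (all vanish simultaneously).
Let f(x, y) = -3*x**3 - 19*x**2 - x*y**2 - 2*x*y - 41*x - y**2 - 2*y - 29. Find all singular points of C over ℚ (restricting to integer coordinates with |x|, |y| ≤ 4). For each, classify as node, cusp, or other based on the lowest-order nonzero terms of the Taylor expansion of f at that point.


Singular points: {(-2, -1)}; classification: node.

Compute partial derivatives:
  f_x = -9*x**2 - 38*x - y**2 - 2*y - 41.
  f_y = -2*x*y - 2*x - 2*y - 2.
Scan x_0 ∈ {−4, ..., 4}. For each x_0, f_y(x_0, y) is a polynomial in y; find its integer roots y ∈ {−4, ..., 4}, then test f_x and f at those candidates.
  x = -4: f_y(-4, y) = 6*y + 6; vanishes at y ∈ {-1}. (-4, -1): f_x = -32 ≠ 0.
  x = -3: f_y(-3, y) = 4*y + 4; vanishes at y ∈ {-1}. (-3, -1): f_x = -7 ≠ 0.
  x = -2: f_y(-2, y) = 2*y + 2; vanishes at y ∈ {-1}. (-2, -1): f_x = 0, f = 0 — SINGULAR.
  x = -1: f_y(-1, y) = 0; vanishes at y ∈ {-4, -3, -2, -1, 0, 1, 2, 3, 4}. (-1, -4): f_x = -20 ≠ 0; (-1, -3): f_x = -15 ≠ 0; (-1, -2): f_x = -12 ≠ 0; (-1, -1): f_x = -11 ≠ 0; (-1, 0): f_x = -12 ≠ 0; (-1, 1): f_x = -15 ≠ 0; (-1, 2): f_x = -20 ≠ 0; (-1, 3): f_x = -27 ≠ 0; (-1, 4): f_x = -36 ≠ 0.
  x = 0: f_y(0, y) = -2*y - 2; vanishes at y ∈ {-1}. (0, -1): f_x = -40 ≠ 0.
  x = 1: f_y(1, y) = -4*y - 4; vanishes at y ∈ {-1}. (1, -1): f_x = -87 ≠ 0.
  x = 2: f_y(2, y) = -6*y - 6; vanishes at y ∈ {-1}. (2, -1): f_x = -152 ≠ 0.
  x = 3: f_y(3, y) = -8*y - 8; vanishes at y ∈ {-1}. (3, -1): f_x = -235 ≠ 0.
  x = 4: f_y(4, y) = -10*y - 10; vanishes at y ∈ {-1}. (4, -1): f_x = -336 ≠ 0.
Only singular point on the grid: (-2, -1).
Classify: substitute x = -2 + u, y = -1 + v and expand: f = -3*u**3 - u**2 - u*v**2 + v**2.
No constant or linear terms (consistent with a singular point). Quadratic part: -u**2 + v**2. Cubic part: -3*u**3 - u*v**2.
The quadratic part v**2 - u**2 = (v − u)(v + u) splits into two distinct linear factors, so there are two distinct tangent lines y − -1 = ±(x − -2) — this is a node (ordinary double point).
Classification: node.


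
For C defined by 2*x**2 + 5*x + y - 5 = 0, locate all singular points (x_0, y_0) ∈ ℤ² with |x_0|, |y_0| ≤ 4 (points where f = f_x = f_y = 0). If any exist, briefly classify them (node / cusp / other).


No singular points in the scanned grid; C is smooth there.

Compute partial derivatives:
  f_x = 4*x + 5.
  f_y = 1.
f_y = 1 is a nonzero constant, so f_y never vanishes: no point (x, y) can satisfy f = f_x = f_y = 0. In particular no (x, y) ∈ {−4, ..., 4}² is singular; the curve is smooth.


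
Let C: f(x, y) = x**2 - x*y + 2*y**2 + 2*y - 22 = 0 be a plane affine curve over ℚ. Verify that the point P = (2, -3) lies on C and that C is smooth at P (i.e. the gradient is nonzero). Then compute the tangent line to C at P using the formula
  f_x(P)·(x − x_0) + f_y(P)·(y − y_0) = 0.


Tangent line at P: 7*x - 12*y - 50 = 0.

Step 1: f(2, -3) = 0, so P lies on C.
Step 2: partial derivatives
  f_x(x, y) = 2*x - y, f_y(x, y) = -x + 4*y + 2.
  f_x(P) = 7, f_y(P) = -12 (gradient nonzero, so P is smooth).
Step 3: tangent line at P: 7·(x − 2) + -12·(y − -3) = 0.
Expanding: 7*x - 12*y - 50 = 0.


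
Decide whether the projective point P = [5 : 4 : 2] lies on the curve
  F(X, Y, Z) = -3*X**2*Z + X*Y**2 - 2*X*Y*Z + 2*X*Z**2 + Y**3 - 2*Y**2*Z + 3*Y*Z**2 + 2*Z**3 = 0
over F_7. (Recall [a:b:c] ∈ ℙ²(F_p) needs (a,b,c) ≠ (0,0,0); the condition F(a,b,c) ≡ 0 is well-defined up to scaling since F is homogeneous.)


F(5,4,2) ≡ 3 (mod 7); P is NOT on the curve.

Evaluate F(5, 4, 2) term-by-term (mod 7).
  -3*X**2*Z ↦ -3·25·1·2 = -150
  X*Y**2 ↦ 1·5·16·1 = 80
  -2*X*Y*Z ↦ -2·5·4·2 = -80
  2*X*Z**2 ↦ 2·5·1·4 = 40
  Y**3 ↦ 1·1·64·1 = 64
  -2*Y**2*Z ↦ -2·1·16·2 = -64
  3*Y*Z**2 ↦ 3·1·4·4 = 48
  2*Z**3 ↦ 2·1·1·8 = 16
Sum: F(5, 4, 2) = (-150) + (80) + (-80) + (40) + (64) + (-64) + (48) + (16) = -46.
Reducing mod 7: -46 ≡ 3 (mod 7).
Since F(a, b, c) ≡ 3 ≠ 0 (mod 7), P does NOT lie on the curve.


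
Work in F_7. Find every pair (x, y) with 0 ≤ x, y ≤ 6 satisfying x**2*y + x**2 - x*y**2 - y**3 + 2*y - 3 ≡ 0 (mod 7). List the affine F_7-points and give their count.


Affine F_7-points: {(0, 2), (1, 4), (3, 6), (5, 4), (6, 2)}; count = 5.

For each of the 49 pairs (x, y) ∈ F_7², evaluate f(x, y) mod 7. Record the zeros.
  x = 0: [0↦4, 1↦5, 2↦0, 3↦4, 4↦4, 5↦1, 6↦3]  zeros at y ∈ {2}
  x = 1: [0↦5, 1↦6, 2↦6, 3↦6, 4↦0, 5↦3, 6↦2]  zeros at y ∈ {4}
  x = 2: [0↦1, 1↦4, 2↦4, 3↦2, 4↦6, 5↦3, 6↦1]  zeros at y ∈ ∅
  x = 3: [0↦6, 1↦6, 2↦1, 3↦6, 4↦1, 5↦1, 6↦0]  zeros at y ∈ {6}
  x = 4: [0↦6, 1↦5, 2↦4, 3↦4, 4↦6, 5↦4, 6↦6]  zeros at y ∈ ∅
  x = 5: [0↦1, 1↦1, 2↦6, 3↦3, 4↦0, 5↦5, 6↦5]  zeros at y ∈ {4}
  x = 6: [0↦5, 1↦1, 2↦0, 3↦3, 4↦4, 5↦4, 6↦4]  zeros at y ∈ {2}
Collecting zeros: affine points = {(0, 2), (1, 4), (3, 6), (5, 4), (6, 2)}.
Total count |C(F_7)_aff| = 5.
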